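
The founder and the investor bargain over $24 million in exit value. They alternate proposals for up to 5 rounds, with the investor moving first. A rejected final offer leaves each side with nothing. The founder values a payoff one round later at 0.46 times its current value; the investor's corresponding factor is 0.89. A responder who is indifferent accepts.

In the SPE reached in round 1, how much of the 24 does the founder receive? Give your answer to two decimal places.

1.71

Round 5 (the investor proposes): rejection yields 0 for the founder; the investor offers 0 and keeps 24.
Round 4 (the founder proposes): the investor can get 24 next round, worth 0.89 × 24 = 21.36 now. The founder offers 21.36 and keeps 24 − 21.36 = 2.64.
Round 3 (the investor proposes): the founder can get 2.64 next round, worth 0.46 × 2.64 = 1.2144 now, so the investor offers 1.2144, keeping 22.7856.
Round 2 (the founder proposes): the investor can get 22.7856 next round, worth 0.89 × 22.7856 = 20.279184 now. The founder offers 20.279184 and keeps 24 − 20.279184 = 3.720816.
Round 1 (the investor proposes): the founder can get 3.720816 next round, worth 0.46 × 3.720816 = 1.71157536 now; the investor offers that and keeps 22.28842464.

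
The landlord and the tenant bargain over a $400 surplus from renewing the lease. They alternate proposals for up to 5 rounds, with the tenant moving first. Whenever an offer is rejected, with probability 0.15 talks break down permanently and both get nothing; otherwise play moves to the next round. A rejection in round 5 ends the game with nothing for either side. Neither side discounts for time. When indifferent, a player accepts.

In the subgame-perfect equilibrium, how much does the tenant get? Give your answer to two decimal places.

Round 5 (the tenant proposes): rejection yields 0 for the landlord; the tenant offers 0 and keeps 400.
Round 4 (the landlord proposes): rejecting gives the tenant an expected 0.85 × 400 = 340. The landlord offers 340 and keeps 400 − 340 = 60.
Round 3 (the tenant proposes): rejecting gives the landlord an expected 0.85 × 60 = 51. The tenant offers 51 and keeps 400 − 51 = 349.
Round 2 (the landlord proposes): rejecting gives the tenant an expected 0.85 × 349 = 296.65, so the landlord offers 296.65, keeping 103.35.
Round 1 (the tenant proposes): rejecting gives the landlord an expected 0.85 × 103.35 = 87.8475; the tenant offers that and keeps 312.1525.

312.15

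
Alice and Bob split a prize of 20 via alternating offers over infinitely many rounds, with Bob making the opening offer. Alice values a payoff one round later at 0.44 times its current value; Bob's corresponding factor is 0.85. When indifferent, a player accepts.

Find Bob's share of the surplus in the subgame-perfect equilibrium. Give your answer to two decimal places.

17.89

Let x be Bob's share when Bob proposes and y be Alice's share when Alice proposes.
Alice accepts iff offered ≥ 0.44·y, so x = 20 − 0.44y. Symmetrically y = 20 − 0.85x.
Substituting: x = 20 − 0.44(20 − 0.85x), giving x(1 − 0.85·0.44) = 20(1 − 0.44).
So x = 20 × 0.56 / 0.626 ≈ 17.8914, and Alice receives 20 − x ≈ 2.1086.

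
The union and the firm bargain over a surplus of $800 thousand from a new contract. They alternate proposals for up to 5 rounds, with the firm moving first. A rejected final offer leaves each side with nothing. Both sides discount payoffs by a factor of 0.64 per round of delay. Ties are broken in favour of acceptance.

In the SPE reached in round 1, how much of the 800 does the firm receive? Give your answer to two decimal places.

540.18

By backward induction:
Round 5 (the firm proposes): rejection yields 0 for the union; the firm offers 0 and keeps 800.
Round 4 (the union proposes): the firm can get 800 next round, worth 0.64 × 800 = 512 now. The union offers 512 and keeps 800 − 512 = 288.
Round 3 (the firm proposes): the union can get 288 next round, worth 0.64 × 288 = 184.32 now, so the firm offers 184.32, keeping 615.68.
Round 2 (the union proposes): the firm can get 615.68 next round, worth 0.64 × 615.68 = 394.0352 now. The union offers 394.0352 and keeps 800 − 394.0352 = 405.9648.
Round 1 (the firm proposes): the union can get 405.9648 next round, worth 0.64 × 405.9648 = 259.817472 now; the firm offers that and keeps 540.182528.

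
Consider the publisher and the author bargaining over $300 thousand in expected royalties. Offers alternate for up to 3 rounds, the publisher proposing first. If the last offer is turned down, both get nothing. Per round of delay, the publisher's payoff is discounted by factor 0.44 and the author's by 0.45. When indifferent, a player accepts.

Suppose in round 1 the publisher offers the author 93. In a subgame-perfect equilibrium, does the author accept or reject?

Accept

Round 3 (the publisher proposes): the author will accept anything ≥ 0, so the publisher offers 0 and keeps 300.
Round 2 (the author proposes): the publisher can get 300 next round, worth 0.44 × 300 = 132 now. The author offers 132 and keeps 300 − 132 = 168.
So by rejecting in round 1, the author gets 168 next round, worth 0.45 × 168 = 75.6 now.
Offer 93 ≥ 75.6, so the author accepts.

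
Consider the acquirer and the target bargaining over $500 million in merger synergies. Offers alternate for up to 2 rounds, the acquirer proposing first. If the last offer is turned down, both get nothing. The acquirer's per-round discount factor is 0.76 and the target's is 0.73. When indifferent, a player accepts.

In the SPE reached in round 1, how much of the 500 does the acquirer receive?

Round 2 (the target proposes): the acquirer will accept anything ≥ 0, so the target offers 0 and keeps 500.
Round 1 (the acquirer proposes): the target can get 500 next round, worth 0.73 × 500 = 365 now. The acquirer offers 365 and keeps 500 − 365 = 135.

135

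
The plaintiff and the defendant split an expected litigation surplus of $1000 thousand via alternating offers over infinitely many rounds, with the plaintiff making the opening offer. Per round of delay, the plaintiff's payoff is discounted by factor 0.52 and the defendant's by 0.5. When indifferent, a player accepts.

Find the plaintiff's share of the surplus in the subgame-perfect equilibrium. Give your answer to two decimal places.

In a stationary SPE each proposer offers the other exactly their discounted continuation value.
If the plaintiff keeps x when proposing and the defendant keeps y when proposing, then x = 1000 − 0.5y and y = 1000 − 0.52x.
Solving: x = 1000(1 − 0.5) / (1 − 0.52·0.5) = 500 / 0.74 ≈ 675.6757.
The defendant gets 1000 − 675.6757 ≈ 324.3243.

675.68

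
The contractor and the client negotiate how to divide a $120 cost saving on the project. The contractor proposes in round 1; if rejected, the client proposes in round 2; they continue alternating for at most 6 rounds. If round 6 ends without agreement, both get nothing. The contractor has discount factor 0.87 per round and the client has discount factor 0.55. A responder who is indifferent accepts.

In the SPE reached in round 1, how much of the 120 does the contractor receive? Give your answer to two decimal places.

92.20

Round 6 (the client proposes): rejection yields 0 for the contractor; the client offers 0 and keeps 120.
Round 5 (the contractor proposes): the client can get 120 next round, worth 0.55 × 120 = 66 now; the contractor offers that and keeps 54.
Round 4 (the client proposes): the contractor can get 54 next round, worth 0.87 × 54 = 46.98 now. The client offers 46.98 and keeps 120 − 46.98 = 73.02.
Round 3 (the contractor proposes): the client can get 73.02 next round, worth 0.55 × 73.02 = 40.161 now, so the contractor offers 40.161, keeping 79.839.
Round 2 (the client proposes): the contractor can get 79.839 next round, worth 0.87 × 79.839 = 69.45993 now. The client offers 69.45993 and keeps 120 − 69.45993 = 50.54007.
Round 1 (the contractor proposes): the client can get 50.54007 next round, worth 0.55 × 50.54007 = 27.7970385 now, so the contractor offers 27.7970385, keeping 92.2029615.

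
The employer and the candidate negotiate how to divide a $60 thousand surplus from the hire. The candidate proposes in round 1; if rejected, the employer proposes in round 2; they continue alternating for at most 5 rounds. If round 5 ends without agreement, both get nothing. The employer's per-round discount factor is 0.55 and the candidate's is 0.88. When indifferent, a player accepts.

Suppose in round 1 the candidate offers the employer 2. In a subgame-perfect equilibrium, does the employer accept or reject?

Reject

Round 5 (the candidate proposes): rejection yields 0 for the employer; the candidate offers 0 and keeps 60.
Round 4 (the employer proposes): the candidate can get 60 next round, worth 0.88 × 60 = 52.8 now; the employer offers that and keeps 7.2.
Round 3 (the candidate proposes): the employer can get 7.2 next round, worth 0.55 × 7.2 = 3.96 now, so the candidate offers 3.96, keeping 56.04.
Round 2 (the employer proposes): the candidate can get 56.04 next round, worth 0.88 × 56.04 = 49.3152 now, so the employer offers 49.3152, keeping 10.6848.
So by rejecting in round 1, the employer gets 10.6848 next round, worth 0.55 × 10.6848 = 5.87664 now.
Offer 2 < 5.87664, so the employer rejects.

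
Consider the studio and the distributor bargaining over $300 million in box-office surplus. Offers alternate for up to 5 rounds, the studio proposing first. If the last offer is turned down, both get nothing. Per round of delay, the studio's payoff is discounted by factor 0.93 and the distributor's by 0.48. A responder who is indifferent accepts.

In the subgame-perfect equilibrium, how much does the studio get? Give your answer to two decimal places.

Round 5 (the studio proposes): the distributor will accept anything ≥ 0, so the studio offers 0 and keeps 300.
Round 4 (the distributor proposes): the studio can get 300 next round, worth 0.93 × 300 = 279 now; the distributor offers that and keeps 21.
Round 3 (the studio proposes): the distributor can get 21 next round, worth 0.48 × 21 = 10.08 now. The studio offers 10.08 and keeps 300 − 10.08 = 289.92.
Round 2 (the distributor proposes): the studio can get 289.92 next round, worth 0.93 × 289.92 = 269.6256 now. The distributor offers 269.6256 and keeps 300 − 269.6256 = 30.3744.
Round 1 (the studio proposes): the distributor can get 30.3744 next round, worth 0.48 × 30.3744 = 14.579712 now. The studio offers 14.579712 and keeps 300 − 14.579712 = 285.420288.

285.42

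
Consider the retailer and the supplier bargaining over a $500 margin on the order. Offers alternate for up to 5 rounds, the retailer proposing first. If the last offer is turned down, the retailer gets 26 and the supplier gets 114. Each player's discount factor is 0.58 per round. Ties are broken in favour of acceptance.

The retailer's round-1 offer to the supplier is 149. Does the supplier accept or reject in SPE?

Reject

Work out the supplier's continuation value if the offer is rejected.
Round 5 (the retailer proposes): the supplier gets 114 if talks fail, so the retailer offers 114 and keeps 386.
Round 4 (the supplier proposes): the retailer can get 386 next round, worth 0.58 × 386 = 223.88 now, so the supplier offers 223.88, keeping 276.12.
Round 3 (the retailer proposes): the supplier can get 276.12 next round, worth 0.58 × 276.12 = 160.1496 now; the retailer offers that and keeps 339.8504.
Round 2 (the supplier proposes): the retailer can get 339.8504 next round, worth 0.58 × 339.8504 = 197.113232 now. The supplier offers 197.113232 and keeps 500 − 197.113232 = 302.886768.
So by rejecting in round 1, the supplier gets 302.886768 next round, worth 0.58 × 302.886768 = 175.67432544 now.
Offer 149 < 175.67432544, so the supplier rejects.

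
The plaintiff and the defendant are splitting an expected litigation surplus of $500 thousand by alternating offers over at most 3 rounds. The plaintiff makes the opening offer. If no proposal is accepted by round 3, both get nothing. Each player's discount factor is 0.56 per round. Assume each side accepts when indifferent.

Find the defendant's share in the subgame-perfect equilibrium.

Round 3 (the plaintiff proposes): rejection yields 0 for the defendant; the plaintiff offers 0 and keeps 500.
Round 2 (the defendant proposes): the plaintiff can get 500 next round, worth 0.56 × 500 = 280 now, so the defendant offers 280, keeping 220.
Round 1 (the plaintiff proposes): the defendant can get 220 next round, worth 0.56 × 220 = 123.2 now; the plaintiff offers that and keeps 376.8.

123.2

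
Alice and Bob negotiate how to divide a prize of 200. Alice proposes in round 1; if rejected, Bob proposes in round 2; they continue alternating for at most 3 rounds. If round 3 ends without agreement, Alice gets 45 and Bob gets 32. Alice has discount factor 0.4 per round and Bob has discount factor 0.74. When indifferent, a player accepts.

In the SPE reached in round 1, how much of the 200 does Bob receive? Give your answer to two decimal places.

Solve by backward induction from round 3.
Round 3 (Alice proposes): Bob gets 32 if talks fail, so Alice offers 32 and keeps 168.
Round 2 (Bob proposes): Alice can get 168 next round, worth 0.4 × 168 = 67.2 now, so Bob offers 67.2, keeping 132.8.
Round 1 (Alice proposes): Bob can get 132.8 next round, worth 0.74 × 132.8 = 98.272 now, so Alice offers 98.272, keeping 101.728.

98.27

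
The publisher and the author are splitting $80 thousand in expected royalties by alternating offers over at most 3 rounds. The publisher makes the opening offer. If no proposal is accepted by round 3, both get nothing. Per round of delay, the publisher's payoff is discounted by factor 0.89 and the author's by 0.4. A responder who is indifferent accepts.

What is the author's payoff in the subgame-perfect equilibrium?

3.52

Round 3 (the publisher proposes): the author will accept anything ≥ 0, so the publisher offers 0 and keeps 80.
Round 2 (the author proposes): the publisher can get 80 next round, worth 0.89 × 80 = 71.2 now; the author offers that and keeps 8.8.
Round 1 (the publisher proposes): the author can get 8.8 next round, worth 0.4 × 8.8 = 3.52 now, so the publisher offers 3.52, keeping 76.48.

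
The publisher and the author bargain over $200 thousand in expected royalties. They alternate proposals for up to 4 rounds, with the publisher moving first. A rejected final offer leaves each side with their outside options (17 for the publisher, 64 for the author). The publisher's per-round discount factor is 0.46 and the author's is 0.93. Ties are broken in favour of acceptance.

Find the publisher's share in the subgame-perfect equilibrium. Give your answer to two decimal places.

Round 4 (the author proposes): the publisher gets 17 if talks fail, so the author offers 17 and keeps 183.
Round 3 (the publisher proposes): the author can get 183 next round, worth 0.93 × 183 = 170.19 now. The publisher offers 170.19 and keeps 200 − 170.19 = 29.81.
Round 2 (the author proposes): the publisher can get 29.81 next round, worth 0.46 × 29.81 = 13.7126 now; the author offers that and keeps 186.2874.
Round 1 (the publisher proposes): the author can get 186.2874 next round, worth 0.93 × 186.2874 = 173.247282 now, so the publisher offers 173.247282, keeping 26.752718.

26.75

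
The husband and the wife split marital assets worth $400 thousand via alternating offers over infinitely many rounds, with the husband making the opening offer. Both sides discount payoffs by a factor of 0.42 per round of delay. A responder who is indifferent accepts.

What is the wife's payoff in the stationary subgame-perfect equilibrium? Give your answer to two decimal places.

118.31

Let x be the husband's share when the husband proposes and y be the wife's share when the wife proposes.
The wife accepts iff offered ≥ 0.42·y, so x = 400 − 0.42y. Symmetrically y = 400 − 0.42x.
Substituting: x = 400 − 0.42(400 − 0.42x), giving x(1 − 0.42·0.42) = 400(1 − 0.42).
So x = 400 × 0.58 / 0.8236 ≈ 281.6901, and the wife receives 400 − x ≈ 118.3099.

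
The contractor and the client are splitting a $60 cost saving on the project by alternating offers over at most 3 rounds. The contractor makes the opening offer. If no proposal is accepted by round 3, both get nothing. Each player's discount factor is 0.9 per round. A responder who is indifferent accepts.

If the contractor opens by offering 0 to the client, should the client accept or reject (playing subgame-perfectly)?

Work out the client's continuation value if the offer is rejected.
Round 3 (the contractor proposes): the client will accept anything ≥ 0, so the contractor offers 0 and keeps 60.
Round 2 (the client proposes): the contractor can get 60 next round, worth 0.9 × 60 = 54 now. The client offers 54 and keeps 60 − 54 = 6.
So by rejecting in round 1, the client gets 6 next round, worth 0.9 × 6 = 5.4 now.
Offer 0 < 5.4, so the client rejects.

Reject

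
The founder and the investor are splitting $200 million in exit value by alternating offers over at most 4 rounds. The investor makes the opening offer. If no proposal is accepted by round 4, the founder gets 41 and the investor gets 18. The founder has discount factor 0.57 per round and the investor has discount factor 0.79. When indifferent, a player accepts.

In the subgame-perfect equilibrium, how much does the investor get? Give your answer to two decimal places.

Round 4 (the founder proposes): the investor gets 18 if talks fail, so the founder offers 18 and keeps 182.
Round 3 (the investor proposes): the founder can get 182 next round, worth 0.57 × 182 = 103.74 now. The investor offers 103.74 and keeps 200 − 103.74 = 96.26.
Round 2 (the founder proposes): the investor can get 96.26 next round, worth 0.79 × 96.26 = 76.0454 now; the founder offers that and keeps 123.9546.
Round 1 (the investor proposes): the founder can get 123.9546 next round, worth 0.57 × 123.9546 = 70.654122 now, so the investor offers 70.654122, keeping 129.345878.

129.35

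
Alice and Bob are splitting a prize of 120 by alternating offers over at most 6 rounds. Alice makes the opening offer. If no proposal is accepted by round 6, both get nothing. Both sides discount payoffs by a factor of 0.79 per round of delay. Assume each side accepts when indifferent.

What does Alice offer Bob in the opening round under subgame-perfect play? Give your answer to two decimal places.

69.26

Round 6 (Bob proposes): Alice will accept anything ≥ 0, so Bob offers 0 and keeps 120.
Round 5 (Alice proposes): Bob can get 120 next round, worth 0.79 × 120 = 94.8 now. Alice offers 94.8 and keeps 120 − 94.8 = 25.2.
Round 4 (Bob proposes): Alice can get 25.2 next round, worth 0.79 × 25.2 = 19.908 now; Bob offers that and keeps 100.092.
Round 3 (Alice proposes): Bob can get 100.092 next round, worth 0.79 × 100.092 = 79.07268 now; Alice offers that and keeps 40.92732.
Round 2 (Bob proposes): Alice can get 40.92732 next round, worth 0.79 × 40.92732 = 32.3325828 now; Bob offers that and keeps 87.6674172.
Round 1 (Alice proposes): Bob can get 87.6674172 next round, worth 0.79 × 87.6674172 = 69.257259588 now. Alice offers 69.257259588 and keeps 120 − 69.257259588 = 50.742740412.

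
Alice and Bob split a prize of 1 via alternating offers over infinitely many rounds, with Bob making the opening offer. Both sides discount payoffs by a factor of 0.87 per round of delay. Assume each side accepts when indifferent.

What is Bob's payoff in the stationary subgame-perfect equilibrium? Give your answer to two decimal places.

When Bob proposes, Alice accepts any offer worth at least 0.87 times what Alice would get by proposing next round; and vice versa.
This gives x = 1 − 0.87y and y = 1 − 0.87x, where x and y are each side's share when it proposes.
Hence (1 − 0.87·0.87)x = 1(1 − 0.87), i.e. 0.2431·x = 0.13.
x ≈ 0.5348; Alice's share is 1 − x ≈ 0.4652.

0.53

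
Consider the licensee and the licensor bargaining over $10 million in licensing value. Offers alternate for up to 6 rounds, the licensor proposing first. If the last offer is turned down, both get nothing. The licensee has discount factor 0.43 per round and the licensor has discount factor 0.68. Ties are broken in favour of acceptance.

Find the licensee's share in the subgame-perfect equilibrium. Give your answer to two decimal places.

2.15

Solve by backward induction from round 6.
Round 6 (the licensee proposes): the licensor will accept anything ≥ 0, so the licensee offers 0 and keeps 10.
Round 5 (the licensor proposes): the licensee can get 10 next round, worth 0.43 × 10 = 4.3 now, so the licensor offers 4.3, keeping 5.7.
Round 4 (the licensee proposes): the licensor can get 5.7 next round, worth 0.68 × 5.7 = 3.876 now, so the licensee offers 3.876, keeping 6.124.
Round 3 (the licensor proposes): the licensee can get 6.124 next round, worth 0.43 × 6.124 = 2.63332 now, so the licensor offers 2.63332, keeping 7.36668.
Round 2 (the licensee proposes): the licensor can get 7.36668 next round, worth 0.68 × 7.36668 = 5.0093424 now. The licensee offers 5.0093424 and keeps 10 − 5.0093424 = 4.9906576.
Round 1 (the licensor proposes): the licensee can get 4.9906576 next round, worth 0.43 × 4.9906576 = 2.145982768 now, so the licensor offers 2.145982768, keeping 7.854017232.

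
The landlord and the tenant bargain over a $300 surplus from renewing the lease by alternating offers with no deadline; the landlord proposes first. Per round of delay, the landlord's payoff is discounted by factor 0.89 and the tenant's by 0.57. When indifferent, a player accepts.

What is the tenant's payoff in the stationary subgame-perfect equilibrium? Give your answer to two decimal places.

38.18

When the landlord proposes, the tenant accepts any offer worth at least 0.57 times what the tenant would get by proposing next round; and vice versa.
This gives x = 300 − 0.57y and y = 300 − 0.89x, where x and y are each side's share when it proposes.
Hence (1 − 0.57·0.89)x = 300(1 − 0.57), i.e. 0.4927·x = 129.
x ≈ 261.8226; the tenant's share is 300 − x ≈ 38.1774.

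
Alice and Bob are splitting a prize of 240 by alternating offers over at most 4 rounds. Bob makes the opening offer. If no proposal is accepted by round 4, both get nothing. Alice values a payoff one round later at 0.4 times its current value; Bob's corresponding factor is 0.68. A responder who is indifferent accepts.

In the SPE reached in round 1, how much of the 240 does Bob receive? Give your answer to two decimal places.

Round 4 (Alice proposes): Bob will accept anything ≥ 0, so Alice offers 0 and keeps 240.
Round 3 (Bob proposes): Alice can get 240 next round, worth 0.4 × 240 = 96 now. Bob offers 96 and keeps 240 − 96 = 144.
Round 2 (Alice proposes): Bob can get 144 next round, worth 0.68 × 144 = 97.92 now, so Alice offers 97.92, keeping 142.08.
Round 1 (Bob proposes): Alice can get 142.08 next round, worth 0.4 × 142.08 = 56.832 now; Bob offers that and keeps 183.168.

183.17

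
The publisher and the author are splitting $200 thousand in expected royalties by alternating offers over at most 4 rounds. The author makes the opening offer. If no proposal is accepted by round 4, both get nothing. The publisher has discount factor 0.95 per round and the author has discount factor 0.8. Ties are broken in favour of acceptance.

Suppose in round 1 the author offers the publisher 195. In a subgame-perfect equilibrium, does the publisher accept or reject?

Accept

Round 4 (the publisher proposes): the author will accept anything ≥ 0, so the publisher offers 0 and keeps 200.
Round 3 (the author proposes): the publisher can get 200 next round, worth 0.95 × 200 = 190 now, so the author offers 190, keeping 10.
Round 2 (the publisher proposes): the author can get 10 next round, worth 0.8 × 10 = 8 now; the publisher offers that and keeps 192.
So by rejecting in round 1, the publisher gets 192 next round, worth 0.95 × 192 = 182.4 now.
Offer 195 ≥ 182.4, so the publisher accepts.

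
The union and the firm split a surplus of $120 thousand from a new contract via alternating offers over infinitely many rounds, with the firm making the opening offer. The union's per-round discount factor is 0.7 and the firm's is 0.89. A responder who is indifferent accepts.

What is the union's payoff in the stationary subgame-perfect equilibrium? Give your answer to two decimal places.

24.51

Let x be the firm's share when the firm proposes and y be the union's share when the union proposes.
The union accepts iff offered ≥ 0.7·y, so x = 120 − 0.7y. Symmetrically y = 120 − 0.89x.
Substituting: x = 120 − 0.7(120 − 0.89x), giving x(1 − 0.89·0.7) = 120(1 − 0.7).
So x = 120 × 0.3 / 0.377 ≈ 95.4907, and the union receives 120 − x ≈ 24.5093.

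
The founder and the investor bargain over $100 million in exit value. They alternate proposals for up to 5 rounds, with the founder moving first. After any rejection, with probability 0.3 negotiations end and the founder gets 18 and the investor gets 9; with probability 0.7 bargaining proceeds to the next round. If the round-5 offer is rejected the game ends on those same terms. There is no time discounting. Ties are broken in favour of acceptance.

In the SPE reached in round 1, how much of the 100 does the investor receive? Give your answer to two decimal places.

By backward induction:
Round 5 (the founder proposes): the investor gets 9 if talks fail, so the founder offers 9 and keeps 91.
Round 4 (the investor proposes): rejecting gives the founder an expected 0.7 × 91 + 0.3 × 18 = 69.1, so the investor offers 69.1, keeping 30.9.
Round 3 (the founder proposes): rejecting gives the investor an expected 0.7 × 30.9 + 0.3 × 9 = 24.33, so the founder offers 24.33, keeping 75.67.
Round 2 (the investor proposes): rejecting gives the founder an expected 0.7 × 75.67 + 0.3 × 18 = 58.369, so the investor offers 58.369, keeping 41.631.
Round 1 (the founder proposes): rejecting gives the investor an expected 0.7 × 41.631 + 0.3 × 9 = 31.8417; the founder offers that and keeps 68.1583.

31.84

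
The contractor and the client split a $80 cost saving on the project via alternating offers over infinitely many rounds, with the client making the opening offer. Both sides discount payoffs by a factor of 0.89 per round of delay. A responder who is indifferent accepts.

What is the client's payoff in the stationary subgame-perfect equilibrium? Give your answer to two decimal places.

Let x be the client's share when the client proposes and y be the contractor's share when the contractor proposes.
The contractor accepts iff offered ≥ 0.89·y, so x = 80 − 0.89y. Symmetrically y = 80 − 0.89x.
Substituting: x = 80 − 0.89(80 − 0.89x), giving x(1 − 0.89·0.89) = 80(1 − 0.89).
So x = 80 × 0.11 / 0.2079 ≈ 42.3280, and the contractor receives 80 − x ≈ 37.6720.

42.33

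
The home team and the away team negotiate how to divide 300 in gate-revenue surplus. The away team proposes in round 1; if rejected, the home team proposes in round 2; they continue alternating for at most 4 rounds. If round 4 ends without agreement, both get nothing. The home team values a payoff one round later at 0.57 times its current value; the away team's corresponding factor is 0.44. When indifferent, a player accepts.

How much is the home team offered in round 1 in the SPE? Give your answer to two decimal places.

138.65

Round 4 (the home team proposes): rejection yields 0 for the away team; the home team offers 0 and keeps 300.
Round 3 (the away team proposes): the home team can get 300 next round, worth 0.57 × 300 = 171 now; the away team offers that and keeps 129.
Round 2 (the home team proposes): the away team can get 129 next round, worth 0.44 × 129 = 56.76 now. The home team offers 56.76 and keeps 300 − 56.76 = 243.24.
Round 1 (the away team proposes): the home team can get 243.24 next round, worth 0.57 × 243.24 = 138.6468 now; the away team offers that and keeps 161.3532.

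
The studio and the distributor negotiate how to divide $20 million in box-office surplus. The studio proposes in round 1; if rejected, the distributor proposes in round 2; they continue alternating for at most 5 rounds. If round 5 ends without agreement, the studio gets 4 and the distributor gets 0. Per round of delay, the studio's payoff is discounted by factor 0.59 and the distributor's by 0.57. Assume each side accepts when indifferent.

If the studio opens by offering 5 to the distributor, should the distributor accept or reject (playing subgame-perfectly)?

Reject

Work out the distributor's continuation value if the offer is rejected.
Round 5 (the studio proposes): the distributor will accept anything ≥ 0, so the studio offers 0 and keeps 20.
Round 4 (the distributor proposes): the studio can get 20 next round, worth 0.59 × 20 = 11.8 now, so the distributor offers 11.8, keeping 8.2.
Round 3 (the studio proposes): the distributor can get 8.2 next round, worth 0.57 × 8.2 = 4.674 now, so the studio offers 4.674, keeping 15.326.
Round 2 (the distributor proposes): the studio can get 15.326 next round, worth 0.59 × 15.326 = 9.04234 now; the distributor offers that and keeps 10.95766.
So by rejecting in round 1, the distributor gets 10.95766 next round, worth 0.57 × 10.95766 = 6.2458662 now.
Offer 5 < 6.2458662, so the distributor rejects.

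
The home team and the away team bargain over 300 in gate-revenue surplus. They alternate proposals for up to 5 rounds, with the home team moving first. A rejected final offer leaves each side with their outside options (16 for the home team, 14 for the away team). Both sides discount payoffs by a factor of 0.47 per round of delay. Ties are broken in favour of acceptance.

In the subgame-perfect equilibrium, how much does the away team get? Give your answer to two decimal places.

By backward induction:
Round 5 (the home team proposes): the away team gets 14 if talks fail, so the home team offers 14 and keeps 286.
Round 4 (the away team proposes): the home team can get 286 next round, worth 0.47 × 286 = 134.42 now. The away team offers 134.42 and keeps 300 − 134.42 = 165.58.
Round 3 (the home team proposes): the away team can get 165.58 next round, worth 0.47 × 165.58 = 77.8226 now; the home team offers that and keeps 222.1774.
Round 2 (the away team proposes): the home team can get 222.1774 next round, worth 0.47 × 222.1774 = 104.423378 now; the away team offers that and keeps 195.576622.
Round 1 (the home team proposes): the away team can get 195.576622 next round, worth 0.47 × 195.576622 = 91.92101234 now; the home team offers that and keeps 208.07898766.

91.92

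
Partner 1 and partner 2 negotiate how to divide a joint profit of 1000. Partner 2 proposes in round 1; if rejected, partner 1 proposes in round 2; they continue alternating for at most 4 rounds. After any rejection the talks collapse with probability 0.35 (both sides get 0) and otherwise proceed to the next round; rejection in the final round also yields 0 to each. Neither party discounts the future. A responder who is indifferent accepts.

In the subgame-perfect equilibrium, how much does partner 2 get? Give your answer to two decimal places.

497.88

By backward induction:
Round 4 (partner 1 proposes): partner 2 will accept anything ≥ 0, so partner 1 offers 0 and keeps 1000.
Round 3 (partner 2 proposes): rejecting gives partner 1 an expected 0.65 × 1000 = 650, so partner 2 offers 650, keeping 350.
Round 2 (partner 1 proposes): rejecting gives partner 2 an expected 0.65 × 350 = 227.5. Partner 1 offers 227.5 and keeps 1000 − 227.5 = 772.5.
Round 1 (partner 2 proposes): rejecting gives partner 1 an expected 0.65 × 772.5 = 502.125, so partner 2 offers 502.125, keeping 497.875.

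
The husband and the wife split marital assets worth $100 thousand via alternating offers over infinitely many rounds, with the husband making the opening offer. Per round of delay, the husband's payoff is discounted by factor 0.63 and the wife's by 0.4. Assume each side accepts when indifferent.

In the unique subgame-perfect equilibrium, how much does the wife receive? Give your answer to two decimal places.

19.79

In a stationary SPE each proposer offers the other exactly their discounted continuation value.
If the husband keeps x when proposing and the wife keeps y when proposing, then x = 100 − 0.4y and y = 100 − 0.63x.
Solving: x = 100(1 − 0.4) / (1 − 0.63·0.4) = 60 / 0.748 ≈ 80.2139.
The wife gets 100 − 80.2139 ≈ 19.7861.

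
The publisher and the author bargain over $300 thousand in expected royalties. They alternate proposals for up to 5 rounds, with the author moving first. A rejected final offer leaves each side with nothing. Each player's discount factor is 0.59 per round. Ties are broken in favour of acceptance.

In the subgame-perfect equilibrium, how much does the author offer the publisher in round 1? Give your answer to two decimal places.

Round 5 (the author proposes): the publisher will accept anything ≥ 0, so the author offers 0 and keeps 300.
Round 4 (the publisher proposes): the author can get 300 next round, worth 0.59 × 300 = 177 now; the publisher offers that and keeps 123.
Round 3 (the author proposes): the publisher can get 123 next round, worth 0.59 × 123 = 72.57 now. The author offers 72.57 and keeps 300 − 72.57 = 227.43.
Round 2 (the publisher proposes): the author can get 227.43 next round, worth 0.59 × 227.43 = 134.1837 now; the publisher offers that and keeps 165.8163.
Round 1 (the author proposes): the publisher can get 165.8163 next round, worth 0.59 × 165.8163 = 97.831617 now; the author offers that and keeps 202.168383.

97.83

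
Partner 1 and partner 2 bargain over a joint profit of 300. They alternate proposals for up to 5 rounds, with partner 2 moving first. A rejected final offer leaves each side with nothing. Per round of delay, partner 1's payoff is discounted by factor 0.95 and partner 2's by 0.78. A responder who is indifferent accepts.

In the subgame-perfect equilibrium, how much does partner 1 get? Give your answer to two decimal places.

Solve by backward induction from round 5.
Round 5 (partner 2 proposes): rejection yields 0 for partner 1; partner 2 offers 0 and keeps 300.
Round 4 (partner 1 proposes): partner 2 can get 300 next round, worth 0.78 × 300 = 234 now; partner 1 offers that and keeps 66.
Round 3 (partner 2 proposes): partner 1 can get 66 next round, worth 0.95 × 66 = 62.7 now, so partner 2 offers 62.7, keeping 237.3.
Round 2 (partner 1 proposes): partner 2 can get 237.3 next round, worth 0.78 × 237.3 = 185.094 now. Partner 1 offers 185.094 and keeps 300 − 185.094 = 114.906.
Round 1 (partner 2 proposes): partner 1 can get 114.906 next round, worth 0.95 × 114.906 = 109.1607 now, so partner 2 offers 109.1607, keeping 190.8393.

109.16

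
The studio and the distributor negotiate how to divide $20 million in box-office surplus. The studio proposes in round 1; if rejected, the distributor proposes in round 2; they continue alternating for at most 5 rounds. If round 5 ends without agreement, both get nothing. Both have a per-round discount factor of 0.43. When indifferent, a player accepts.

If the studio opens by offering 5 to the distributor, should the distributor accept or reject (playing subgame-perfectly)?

Reject

Round 5 (the studio proposes): the distributor will accept anything ≥ 0, so the studio offers 0 and keeps 20.
Round 4 (the distributor proposes): the studio can get 20 next round, worth 0.43 × 20 = 8.6 now, so the distributor offers 8.6, keeping 11.4.
Round 3 (the studio proposes): the distributor can get 11.4 next round, worth 0.43 × 11.4 = 4.902 now. The studio offers 4.902 and keeps 20 − 4.902 = 15.098.
Round 2 (the distributor proposes): the studio can get 15.098 next round, worth 0.43 × 15.098 = 6.49214 now; the distributor offers that and keeps 13.50786.
So by rejecting in round 1, the distributor gets 13.50786 next round, worth 0.43 × 13.50786 = 5.8083798 now.
Offer 5 < 5.8083798, so the distributor rejects.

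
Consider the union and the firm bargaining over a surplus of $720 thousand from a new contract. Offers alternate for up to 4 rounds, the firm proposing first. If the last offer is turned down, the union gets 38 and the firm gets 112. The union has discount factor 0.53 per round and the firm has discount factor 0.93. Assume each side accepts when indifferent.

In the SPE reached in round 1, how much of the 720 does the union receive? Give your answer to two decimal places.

185.54

Solve by backward induction from round 4.
Round 4 (the union proposes): the firm gets 112 if talks fail, so the union offers 112 and keeps 608.
Round 3 (the firm proposes): the union can get 608 next round, worth 0.53 × 608 = 322.24 now, so the firm offers 322.24, keeping 397.76.
Round 2 (the union proposes): the firm can get 397.76 next round, worth 0.93 × 397.76 = 369.9168 now. The union offers 369.9168 and keeps 720 − 369.9168 = 350.0832.
Round 1 (the firm proposes): the union can get 350.0832 next round, worth 0.53 × 350.0832 = 185.544096 now, so the firm offers 185.544096, keeping 534.455904.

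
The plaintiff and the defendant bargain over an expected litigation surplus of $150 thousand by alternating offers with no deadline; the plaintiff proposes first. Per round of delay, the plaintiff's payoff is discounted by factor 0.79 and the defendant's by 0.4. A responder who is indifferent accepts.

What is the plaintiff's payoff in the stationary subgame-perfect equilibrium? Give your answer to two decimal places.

In a stationary SPE each proposer offers the other exactly their discounted continuation value.
If the plaintiff keeps x when proposing and the defendant keeps y when proposing, then x = 150 − 0.4y and y = 150 − 0.79x.
Solving: x = 150(1 − 0.4) / (1 − 0.79·0.4) = 90 / 0.684 ≈ 131.5789.
The defendant gets 150 − 131.5789 ≈ 18.4211.

131.58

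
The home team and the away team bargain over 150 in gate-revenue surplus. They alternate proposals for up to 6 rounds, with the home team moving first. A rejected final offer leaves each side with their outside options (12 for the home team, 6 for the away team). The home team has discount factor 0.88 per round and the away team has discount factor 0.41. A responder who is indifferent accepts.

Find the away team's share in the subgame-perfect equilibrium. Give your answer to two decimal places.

Work backward from the last round.
Round 6 (the away team proposes): the home team gets 12 if talks fail, so the away team offers 12 and keeps 138.
Round 5 (the home team proposes): the away team can get 138 next round, worth 0.41 × 138 = 56.58 now. The home team offers 56.58 and keeps 150 − 56.58 = 93.42.
Round 4 (the away team proposes): the home team can get 93.42 next round, worth 0.88 × 93.42 = 82.2096 now; the away team offers that and keeps 67.7904.
Round 3 (the home team proposes): the away team can get 67.7904 next round, worth 0.41 × 67.7904 = 27.794064 now; the home team offers that and keeps 122.205936.
Round 2 (the away team proposes): the home team can get 122.205936 next round, worth 0.88 × 122.205936 = 107.54122368 now; the away team offers that and keeps 42.45877632.
Round 1 (the home team proposes): the away team can get 42.45877632 next round, worth 0.41 × 42.45877632 = 17.4080982912 now, so the home team offers 17.4080982912, keeping 132.5919017088.

17.41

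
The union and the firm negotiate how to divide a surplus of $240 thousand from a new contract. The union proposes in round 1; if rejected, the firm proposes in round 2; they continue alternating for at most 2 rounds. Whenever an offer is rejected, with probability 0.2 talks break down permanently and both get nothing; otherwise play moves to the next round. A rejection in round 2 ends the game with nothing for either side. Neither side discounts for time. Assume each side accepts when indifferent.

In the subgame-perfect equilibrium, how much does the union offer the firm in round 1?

192

Round 2 (the firm proposes): rejection yields 0 for the union; the firm offers 0 and keeps 240.
Round 1 (the union proposes): rejecting gives the firm an expected 0.8 × 240 = 192. The union offers 192 and keeps 240 − 192 = 48.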